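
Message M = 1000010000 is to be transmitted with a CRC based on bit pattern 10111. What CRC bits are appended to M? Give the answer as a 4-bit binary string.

Append 4 zeros: 10000100000000. Divide by 10111 (XOR where the leading bit is 1):
  pos 0: 10000 XOR 10111 = 00111
  pos 2: 11110 XOR 10111 = 01001
  pos 3: 10010 XOR 10111 = 00101
  pos 5: 10100 XOR 10111 = 00011
  pos 8: 11000 XOR 10111 = 01111
  pos 9: 11110 XOR 10111 = 01001
Remainder (last 4 bits) = 1001. This is the CRC / FCS.

1001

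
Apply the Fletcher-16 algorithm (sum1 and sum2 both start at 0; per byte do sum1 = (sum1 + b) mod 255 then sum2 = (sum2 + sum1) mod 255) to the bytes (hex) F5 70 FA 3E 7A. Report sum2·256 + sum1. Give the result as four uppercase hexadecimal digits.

Running sums (mod 255):
  after byte 0 (F5): sum1=245, sum2=245
  after byte 1 (70): sum1=102, sum2=92
  after byte 2 (FA): sum1=97, sum2=189
  after byte 3 (3E): sum1=159, sum2=93
  after byte 4 (7A): sum1=26, sum2=119
Checksum = sum2·256 + sum1 = 119·256 + 26 = 30490 = 0x771A.

771A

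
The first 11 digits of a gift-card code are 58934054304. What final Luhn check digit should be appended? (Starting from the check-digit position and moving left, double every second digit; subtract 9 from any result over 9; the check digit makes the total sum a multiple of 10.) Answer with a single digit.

2

Partial digits right→left: 4 0 3 4 5 0 4 3 9 8 5
Double every second digit counting from the check-digit position (so the 1st, 3rd, 5th, ... of the partial from the right).
  doubled (with −9 where >9): 8 6 1 8 9 1 → sum 33
  kept as-is: 0 4 0 3 8 → sum 15
Total = 33 + 15 = 48.
Check digit = (10 − (48 mod 10)) mod 10 = 2.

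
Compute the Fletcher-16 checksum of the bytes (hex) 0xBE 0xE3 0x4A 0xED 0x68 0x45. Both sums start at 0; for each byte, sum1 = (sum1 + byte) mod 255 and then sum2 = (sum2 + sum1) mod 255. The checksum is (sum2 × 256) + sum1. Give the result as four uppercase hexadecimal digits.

F488

Running sums (mod 255):
  after byte 0 (0xBE): sum1=190, sum2=190
  after byte 1 (0xE3): sum1=162, sum2=97
  after byte 2 (0x4A): sum1=236, sum2=78
  after byte 3 (0xED): sum1=218, sum2=41
  after byte 4 (0x68): sum1=67, sum2=108
  after byte 5 (0x45): sum1=136, sum2=244
Checksum = sum2·256 + sum1 = 244·256 + 136 = 62600 = 0xF488.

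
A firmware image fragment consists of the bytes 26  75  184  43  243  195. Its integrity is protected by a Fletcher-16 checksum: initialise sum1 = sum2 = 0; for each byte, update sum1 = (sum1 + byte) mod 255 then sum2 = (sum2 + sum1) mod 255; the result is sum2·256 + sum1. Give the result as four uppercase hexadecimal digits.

2501

Running sums (mod 255):
  after byte 0 (26): sum1=26, sum2=26
  after byte 1 (75): sum1=101, sum2=127
  after byte 2 (184): sum1=30, sum2=157
  after byte 3 (43): sum1=73, sum2=230
  after byte 4 (243): sum1=61, sum2=36
  after byte 5 (195): sum1=1, sum2=37
Checksum = sum2·256 + sum1 = 37·256 + 1 = 9473 = 0x2501.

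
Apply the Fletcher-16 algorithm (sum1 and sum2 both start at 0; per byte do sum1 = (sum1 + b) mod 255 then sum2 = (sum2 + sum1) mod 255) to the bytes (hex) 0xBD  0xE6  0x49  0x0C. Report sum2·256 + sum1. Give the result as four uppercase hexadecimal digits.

4AF9

Running sums (mod 255):
  after byte 0 (0xBD): sum1=189, sum2=189
  after byte 1 (0xE6): sum1=164, sum2=98
  after byte 2 (0x49): sum1=237, sum2=80
  after byte 3 (0x0C): sum1=249, sum2=74
Checksum = sum2·256 + sum1 = 74·256 + 249 = 19193 = 0x4AF9.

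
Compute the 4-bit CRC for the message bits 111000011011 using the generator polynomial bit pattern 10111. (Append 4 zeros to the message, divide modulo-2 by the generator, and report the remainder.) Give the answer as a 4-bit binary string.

0010

Append 4 zeros: 1110000110110000. Divide by 10111 (XOR where the leading bit is 1):
  pos 0: 11100 XOR 10111 = 01011
  pos 1: 10110 XOR 10111 = 00001
  pos 5: 10110 XOR 10111 = 00001
  pos 9: 11100 XOR 10111 = 01011
  pos 10: 10110 XOR 10111 = 00001
Remainder (last 4 bits) = 0010. This is the CRC / FCS.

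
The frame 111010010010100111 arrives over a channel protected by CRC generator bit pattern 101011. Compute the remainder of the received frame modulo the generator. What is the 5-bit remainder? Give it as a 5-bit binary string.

00000

Modulo-2 division of 111010010010100111 by 101011:
  pos 0: 111010 XOR 101011 = 010001
  pos 1: 100010 XOR 101011 = 001001
  pos 3: 100110 XOR 101011 = 001101
  pos 5: 110101 XOR 101011 = 011110
  pos 6: 111100 XOR 101011 = 010111
  pos 7: 101111 XOR 101011 = 000100
  pos 10: 100001 XOR 101011 = 001010
  pos 12: 101011 XOR 101011 = 000000
Remainder = 00000 (zero — the frame passes the CRC check).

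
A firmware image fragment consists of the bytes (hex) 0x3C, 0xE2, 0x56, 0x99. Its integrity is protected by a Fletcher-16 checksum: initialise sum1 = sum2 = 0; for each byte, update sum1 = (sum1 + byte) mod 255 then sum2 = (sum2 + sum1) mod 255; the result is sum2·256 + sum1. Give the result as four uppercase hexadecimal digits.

Running sums (mod 255):
  after byte 0 (0x3C): sum1=60, sum2=60
  after byte 1 (0xE2): sum1=31, sum2=91
  after byte 2 (0x56): sum1=117, sum2=208
  after byte 3 (0x99): sum1=15, sum2=223
Checksum = sum2·256 + sum1 = 223·256 + 15 = 57103 = 0xDF0F.

DF0F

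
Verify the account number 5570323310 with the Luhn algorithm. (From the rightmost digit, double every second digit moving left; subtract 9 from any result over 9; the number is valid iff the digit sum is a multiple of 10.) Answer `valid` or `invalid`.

From the right, keep odd positions and double even positions (subtract 9 from any doubled value over 9):
  doubled (positions 2,4,...): 2 6 6 5 1 → sum 20
  kept (positions 1,3,...): 0 3 2 0 5 → sum 10
Total = 30.
30 mod 10 = 0, so the number is valid.

valid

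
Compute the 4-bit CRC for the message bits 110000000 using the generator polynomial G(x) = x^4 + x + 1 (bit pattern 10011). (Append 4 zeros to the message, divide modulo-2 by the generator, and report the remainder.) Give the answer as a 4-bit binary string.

Append 4 zeros: 1100000000000. Divide by 10011 (XOR where the leading bit is 1):
  pos 0: 11000 XOR 10011 = 01011
  pos 1: 10110 XOR 10011 = 00101
  pos 3: 10100 XOR 10011 = 00111
  pos 5: 11100 XOR 10011 = 01111
  pos 6: 11110 XOR 10011 = 01101
  pos 7: 11010 XOR 10011 = 01001
  pos 8: 10010 XOR 10011 = 00001
Remainder (last 4 bits) = 0001. This is the CRC / FCS.

0001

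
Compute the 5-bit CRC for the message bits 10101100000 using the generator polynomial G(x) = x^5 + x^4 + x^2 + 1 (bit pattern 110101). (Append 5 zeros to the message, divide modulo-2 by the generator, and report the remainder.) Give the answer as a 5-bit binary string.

Append 5 zeros: 1010110000000000. Divide by 110101 (XOR where the leading bit is 1):
  pos 0: 101011 XOR 110101 = 011110
  pos 1: 111100 XOR 110101 = 001001
  pos 3: 100100 XOR 110101 = 010001
  pos 4: 100010 XOR 110101 = 010111
  pos 5: 101110 XOR 110101 = 011011
  pos 6: 110110 XOR 110101 = 000011
  pos 10: 110000 XOR 110101 = 000101
Remainder (last 5 bits) = 00101. This is the CRC / FCS.

00101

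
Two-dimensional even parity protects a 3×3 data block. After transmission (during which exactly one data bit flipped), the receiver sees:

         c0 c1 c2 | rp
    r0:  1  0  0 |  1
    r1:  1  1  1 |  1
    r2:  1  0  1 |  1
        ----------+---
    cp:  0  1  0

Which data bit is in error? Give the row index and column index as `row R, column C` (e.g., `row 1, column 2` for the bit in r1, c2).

row 2, column 0

Recompute each row's even parity and compare to rp:
  r0: data parity 1, sent rp 1 → ok
  r1: data parity 1, sent rp 1 → ok
  r2: data parity 0, sent rp 1 → mismatch
Recompute each column's even parity and compare to cp:
  c0: data parity 1, sent cp 0 → mismatch
  c1: data parity 1, sent cp 1 → ok
  c2: data parity 0, sent cp 0 → ok
Exactly one row (r2) and one column (c0) fail → the flipped bit is at their intersection.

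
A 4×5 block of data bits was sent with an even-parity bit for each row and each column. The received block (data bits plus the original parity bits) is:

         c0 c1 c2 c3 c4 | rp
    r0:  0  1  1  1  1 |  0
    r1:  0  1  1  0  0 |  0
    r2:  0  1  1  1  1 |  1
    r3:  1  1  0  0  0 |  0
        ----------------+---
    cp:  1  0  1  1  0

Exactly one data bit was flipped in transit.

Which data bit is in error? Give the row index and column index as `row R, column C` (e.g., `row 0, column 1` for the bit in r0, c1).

Recompute each row's even parity and compare to rp:
  r0: data parity 0, sent rp 0 → ok
  r1: data parity 0, sent rp 0 → ok
  r2: data parity 0, sent rp 1 → mismatch
  r3: data parity 0, sent rp 0 → ok
Recompute each column's even parity and compare to cp:
  c0: data parity 1, sent cp 1 → ok
  c1: data parity 0, sent cp 0 → ok
  c2: data parity 1, sent cp 1 → ok
  c3: data parity 0, sent cp 1 → mismatch
  c4: data parity 0, sent cp 0 → ok
Exactly one row (r2) and one column (c3) fail → the flipped bit is at their intersection.

row 2, column 3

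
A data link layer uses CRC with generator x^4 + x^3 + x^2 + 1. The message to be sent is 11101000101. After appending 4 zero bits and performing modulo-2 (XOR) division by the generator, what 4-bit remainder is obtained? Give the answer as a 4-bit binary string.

Append 4 zeros: 111010001010000. Divide by 11101 (XOR where the leading bit is 1):
  pos 0: 11101 XOR 11101 = 00000
  pos 8: 10100 XOR 11101 = 01001
  pos 9: 10010 XOR 11101 = 01111
  pos 10: 11110 XOR 11101 = 00011
Remainder (last 4 bits) = 0011. This is the CRC / FCS.

0011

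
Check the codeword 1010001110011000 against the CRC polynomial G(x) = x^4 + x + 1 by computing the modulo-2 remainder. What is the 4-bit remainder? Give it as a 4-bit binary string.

0011

Modulo-2 division of 1010001110011000 by 10011:
  pos 0: 10100 XOR 10011 = 00111
  pos 2: 11101 XOR 10011 = 01110
  pos 3: 11101 XOR 10011 = 01110
  pos 4: 11101 XOR 10011 = 01110
  pos 5: 11100 XOR 10011 = 01111
  pos 6: 11110 XOR 10011 = 01101
  pos 7: 11011 XOR 10011 = 01000
  pos 8: 10001 XOR 10011 = 00010
  pos 11: 10000 XOR 10011 = 00011
Remainder = 0011 (nonzero — an error is detected).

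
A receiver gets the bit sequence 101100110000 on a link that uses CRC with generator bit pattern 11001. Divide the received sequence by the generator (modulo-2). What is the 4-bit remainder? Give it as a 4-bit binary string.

0100

Modulo-2 division of 101100110000 by 11001:
  pos 0: 10110 XOR 11001 = 01111
  pos 1: 11110 XOR 11001 = 00111
  pos 3: 11111 XOR 11001 = 00110
  pos 5: 11000 XOR 11001 = 00001
Remainder = 0100 (nonzero — an error is detected).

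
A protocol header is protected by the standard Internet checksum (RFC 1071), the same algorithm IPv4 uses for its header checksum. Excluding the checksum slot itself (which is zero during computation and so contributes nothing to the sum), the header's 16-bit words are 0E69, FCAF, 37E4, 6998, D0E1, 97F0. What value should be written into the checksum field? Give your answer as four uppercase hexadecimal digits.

EA97

One's-complement addition (fold any carry out of bit 15 back into bit 0):
  0x0E69 + 0xFCAF = 0x10B18 → wrap carry → 0x0B19
  0x0B19 + 0x37E4 = 0x042FD
  0x42FD + 0x6998 = 0x0AC95
  0xAC95 + 0xD0E1 = 0x17D76 → wrap carry → 0x7D77
  0x7D77 + 0x97F0 = 0x11567 → wrap carry → 0x1568
One's-complement sum = 0x1568.
Checksum = ~0x1568 & 0xFFFF = 0xEA97.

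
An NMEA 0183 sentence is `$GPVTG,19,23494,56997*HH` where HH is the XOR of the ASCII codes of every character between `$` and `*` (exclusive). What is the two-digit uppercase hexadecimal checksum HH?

XOR the ASCII codes of the payload characters:
  'G' = 0x47 → acc = 0x47
  'P' = 0x50 → acc = 0x17
  'V' = 0x56 → acc = 0x41
  'T' = 0x54 → acc = 0x15
  'G' = 0x47 → acc = 0x52
  ',' = 0x2C → acc = 0x7E
  '1' = 0x31 → acc = 0x4F
  '9' = 0x39 → acc = 0x76
  ',' = 0x2C → acc = 0x5A
  '2' = 0x32 → acc = 0x68
  '3' = 0x33 → acc = 0x5B
  '4' = 0x34 → acc = 0x6F
  '9' = 0x39 → acc = 0x56
  '4' = 0x34 → acc = 0x62
  ',' = 0x2C → acc = 0x4E
  '5' = 0x35 → acc = 0x7B
  '6' = 0x36 → acc = 0x4D
  '9' = 0x39 → acc = 0x74
  '9' = 0x39 → acc = 0x4D
  '7' = 0x37 → acc = 0x7A
Checksum = 0x7A.

7A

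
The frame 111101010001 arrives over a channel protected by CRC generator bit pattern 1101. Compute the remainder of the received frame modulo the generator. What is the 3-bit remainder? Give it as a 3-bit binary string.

Modulo-2 division of 111101010001 by 1101:
  pos 0: 1111 XOR 1101 = 0010
  pos 2: 1001 XOR 1101 = 0100
  pos 3: 1000 XOR 1101 = 0101
  pos 4: 1011 XOR 1101 = 0110
  pos 5: 1100 XOR 1101 = 0001
  pos 8: 1001 XOR 1101 = 0100
Remainder = 100 (nonzero — an error is detected).

100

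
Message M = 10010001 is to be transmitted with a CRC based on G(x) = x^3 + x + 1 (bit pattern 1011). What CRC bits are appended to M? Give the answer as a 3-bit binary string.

Append 3 zeros: 10010001000. Divide by 1011 (XOR where the leading bit is 1):
  pos 0: 1001 XOR 1011 = 0010
  pos 2: 1000 XOR 1011 = 0011
  pos 4: 1101 XOR 1011 = 0110
  pos 5: 1100 XOR 1011 = 0111
  pos 6: 1110 XOR 1011 = 0101
  pos 7: 1010 XOR 1011 = 0001
Remainder (last 3 bits) = 001. This is the CRC / FCS.

001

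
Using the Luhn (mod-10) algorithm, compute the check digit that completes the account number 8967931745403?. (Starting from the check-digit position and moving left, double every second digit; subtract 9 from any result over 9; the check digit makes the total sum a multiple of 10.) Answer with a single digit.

6

Partial digits right→left: 3 0 4 5 4 7 1 3 9 7 6 9 8
Double every second digit counting from the check-digit position (so the 1st, 3rd, 5th, ... of the partial from the right).
  doubled (with −9 where >9): 6 8 8 2 9 3 7 → sum 43
  kept as-is: 0 5 7 3 7 9 → sum 31
Total = 43 + 31 = 74.
Check digit = (10 − (74 mod 10)) mod 10 = 6.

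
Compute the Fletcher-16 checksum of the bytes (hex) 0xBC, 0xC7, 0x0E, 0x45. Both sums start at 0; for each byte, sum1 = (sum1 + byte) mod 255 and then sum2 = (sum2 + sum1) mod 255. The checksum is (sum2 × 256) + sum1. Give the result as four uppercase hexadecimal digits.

Running sums (mod 255):
  after byte 0 (0xBC): sum1=188, sum2=188
  after byte 1 (0xC7): sum1=132, sum2=65
  after byte 2 (0x0E): sum1=146, sum2=211
  after byte 3 (0x45): sum1=215, sum2=171
Checksum = sum2·256 + sum1 = 171·256 + 215 = 43991 = 0xABD7.

ABD7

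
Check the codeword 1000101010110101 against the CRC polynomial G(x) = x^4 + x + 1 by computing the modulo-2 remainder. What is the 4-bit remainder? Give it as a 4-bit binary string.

Modulo-2 division of 1000101010110101 by 10011:
  pos 0: 10001 XOR 10011 = 00010
  pos 3: 10010 XOR 10011 = 00001
  pos 7: 11011 XOR 10011 = 01000
  pos 8: 10000 XOR 10011 = 00011
  pos 11: 11101 XOR 10011 = 01110
Remainder = 1110 (nonzero — an error is detected).

1110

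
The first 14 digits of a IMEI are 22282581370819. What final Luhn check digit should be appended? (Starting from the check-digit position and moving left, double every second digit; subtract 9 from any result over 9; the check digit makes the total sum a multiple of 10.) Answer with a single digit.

Partial digits right→left: 9 1 8 0 7 3 1 8 5 2 8 2 2 2
Double every second digit counting from the check-digit position (so the 1st, 3rd, 5th, ... of the partial from the right).
  doubled (with −9 where >9): 9 7 5 2 1 7 4 → sum 35
  kept as-is: 1 0 3 8 2 2 2 → sum 18
Total = 35 + 18 = 53.
Check digit = (10 − (53 mod 10)) mod 10 = 7.

7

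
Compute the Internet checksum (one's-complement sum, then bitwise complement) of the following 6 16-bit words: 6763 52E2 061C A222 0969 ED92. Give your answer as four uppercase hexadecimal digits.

One's-complement addition (fold any carry out of bit 15 back into bit 0):
  0x6763 + 0x52E2 = 0x0BA45
  0xBA45 + 0x061C = 0x0C061
  0xC061 + 0xA222 = 0x16283 → wrap carry → 0x6284
  0x6284 + 0x0969 = 0x06BED
  0x6BED + 0xED92 = 0x1597F → wrap carry → 0x5980
One's-complement sum = 0x5980.
Checksum = ~0x5980 & 0xFFFF = 0xA67F.

A67F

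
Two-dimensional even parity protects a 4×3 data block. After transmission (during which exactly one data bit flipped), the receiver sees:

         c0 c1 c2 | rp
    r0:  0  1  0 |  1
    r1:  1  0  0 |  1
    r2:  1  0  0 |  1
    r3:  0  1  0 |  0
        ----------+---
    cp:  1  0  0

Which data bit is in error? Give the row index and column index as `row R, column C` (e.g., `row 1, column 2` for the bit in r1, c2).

Recompute each row's even parity and compare to rp:
  r0: data parity 1, sent rp 1 → ok
  r1: data parity 1, sent rp 1 → ok
  r2: data parity 1, sent rp 1 → ok
  r3: data parity 1, sent rp 0 → mismatch
Recompute each column's even parity and compare to cp:
  c0: data parity 0, sent cp 1 → mismatch
  c1: data parity 0, sent cp 0 → ok
  c2: data parity 0, sent cp 0 → ok
Exactly one row (r3) and one column (c0) fail → the flipped bit is at their intersection.

row 3, column 0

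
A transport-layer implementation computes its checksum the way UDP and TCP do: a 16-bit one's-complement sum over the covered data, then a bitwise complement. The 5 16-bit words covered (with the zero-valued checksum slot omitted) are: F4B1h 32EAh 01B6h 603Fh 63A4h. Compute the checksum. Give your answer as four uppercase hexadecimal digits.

One's-complement addition (fold any carry out of bit 15 back into bit 0):
  0xF4B1 + 0x32EA = 0x1279B → wrap carry → 0x279C
  0x279C + 0x01B6 = 0x02952
  0x2952 + 0x603F = 0x08991
  0x8991 + 0x63A4 = 0x0ED35
One's-complement sum = 0xED35.
Checksum = ~0xED35 & 0xFFFF = 0x12CA.

12CA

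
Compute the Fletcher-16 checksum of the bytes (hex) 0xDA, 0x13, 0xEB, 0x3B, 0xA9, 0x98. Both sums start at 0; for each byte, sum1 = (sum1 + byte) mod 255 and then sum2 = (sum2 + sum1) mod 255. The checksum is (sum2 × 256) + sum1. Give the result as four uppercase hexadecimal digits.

CD57

Running sums (mod 255):
  after byte 0 (0xDA): sum1=218, sum2=218
  after byte 1 (0x13): sum1=237, sum2=200
  after byte 2 (0xEB): sum1=217, sum2=162
  after byte 3 (0x3B): sum1=21, sum2=183
  after byte 4 (0xA9): sum1=190, sum2=118
  after byte 5 (0x98): sum1=87, sum2=205
Checksum = sum2·256 + sum1 = 205·256 + 87 = 52567 = 0xCD57.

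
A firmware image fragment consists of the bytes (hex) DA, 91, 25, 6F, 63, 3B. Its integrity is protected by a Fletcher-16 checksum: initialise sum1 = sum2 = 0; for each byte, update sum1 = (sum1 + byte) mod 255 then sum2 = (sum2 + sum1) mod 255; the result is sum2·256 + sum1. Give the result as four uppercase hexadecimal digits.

Running sums (mod 255):
  after byte 0 (DA): sum1=218, sum2=218
  after byte 1 (91): sum1=108, sum2=71
  after byte 2 (25): sum1=145, sum2=216
  after byte 3 (6F): sum1=1, sum2=217
  after byte 4 (63): sum1=100, sum2=62
  after byte 5 (3B): sum1=159, sum2=221
Checksum = sum2·256 + sum1 = 221·256 + 159 = 56735 = 0xDD9F.

DD9F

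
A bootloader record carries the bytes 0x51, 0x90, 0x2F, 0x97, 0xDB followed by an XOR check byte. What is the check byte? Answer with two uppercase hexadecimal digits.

XOR the bytes together:
  start with 0x51
  0x51 ⊕ 0x90 = 0xC1
  0xC1 ⊕ 0x2F = 0xEE
  0xEE ⊕ 0x97 = 0x79
  0x79 ⊕ 0xDB = 0xA2

A2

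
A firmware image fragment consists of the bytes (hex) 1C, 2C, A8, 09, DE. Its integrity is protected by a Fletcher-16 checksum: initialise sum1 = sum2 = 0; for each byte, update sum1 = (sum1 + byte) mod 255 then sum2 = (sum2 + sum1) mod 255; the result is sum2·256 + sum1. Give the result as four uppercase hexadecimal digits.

28D8

Running sums (mod 255):
  after byte 0 (1C): sum1=28, sum2=28
  after byte 1 (2C): sum1=72, sum2=100
  after byte 2 (A8): sum1=240, sum2=85
  after byte 3 (09): sum1=249, sum2=79
  after byte 4 (DE): sum1=216, sum2=40
Checksum = sum2·256 + sum1 = 40·256 + 216 = 10456 = 0x28D8.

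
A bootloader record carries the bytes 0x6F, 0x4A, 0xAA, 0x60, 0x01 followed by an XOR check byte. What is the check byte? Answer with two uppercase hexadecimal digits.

XOR the bytes together:
  start with 0x6F
  0x6F ⊕ 0x4A = 0x25
  0x25 ⊕ 0xAA = 0x8F
  0x8F ⊕ 0x60 = 0xEF
  0xEF ⊕ 0x01 = 0xEE

EE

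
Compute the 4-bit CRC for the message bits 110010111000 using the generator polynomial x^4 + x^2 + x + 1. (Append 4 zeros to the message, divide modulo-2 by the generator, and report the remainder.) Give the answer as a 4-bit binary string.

0011

Append 4 zeros: 1100101110000000. Divide by 10111 (XOR where the leading bit is 1):
  pos 0: 11001 XOR 10111 = 01110
  pos 1: 11100 XOR 10111 = 01011
  pos 2: 10111 XOR 10111 = 00000
  pos 7: 11000 XOR 10111 = 01111
  pos 8: 11110 XOR 10111 = 01001
  pos 9: 10010 XOR 10111 = 00101
  pos 11: 10100 XOR 10111 = 00011
Remainder (last 4 bits) = 0011. This is the CRC / FCS.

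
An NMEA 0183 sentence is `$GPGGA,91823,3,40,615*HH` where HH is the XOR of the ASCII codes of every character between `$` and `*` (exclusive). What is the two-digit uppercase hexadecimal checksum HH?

62

XOR the ASCII codes of the payload characters:
  'G' = 0x47 → acc = 0x47
  'P' = 0x50 → acc = 0x17
  'G' = 0x47 → acc = 0x50
  'G' = 0x47 → acc = 0x17
  'A' = 0x41 → acc = 0x56
  ',' = 0x2C → acc = 0x7A
  '9' = 0x39 → acc = 0x43
  '1' = 0x31 → acc = 0x72
  '8' = 0x38 → acc = 0x4A
  '2' = 0x32 → acc = 0x78
  '3' = 0x33 → acc = 0x4B
  ',' = 0x2C → acc = 0x67
  '3' = 0x33 → acc = 0x54
  ',' = 0x2C → acc = 0x78
  '4' = 0x34 → acc = 0x4C
  '0' = 0x30 → acc = 0x7C
  ',' = 0x2C → acc = 0x50
  '6' = 0x36 → acc = 0x66
  '1' = 0x31 → acc = 0x57
  '5' = 0x35 → acc = 0x62
Checksum = 0x62.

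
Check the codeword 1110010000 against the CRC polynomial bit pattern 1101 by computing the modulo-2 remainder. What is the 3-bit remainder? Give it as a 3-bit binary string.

000

Modulo-2 division of 1110010000 by 1101:
  pos 0: 1110 XOR 1101 = 0011
  pos 2: 1101 XOR 1101 = 0000
Remainder = 000 (zero — the frame passes the CRC check).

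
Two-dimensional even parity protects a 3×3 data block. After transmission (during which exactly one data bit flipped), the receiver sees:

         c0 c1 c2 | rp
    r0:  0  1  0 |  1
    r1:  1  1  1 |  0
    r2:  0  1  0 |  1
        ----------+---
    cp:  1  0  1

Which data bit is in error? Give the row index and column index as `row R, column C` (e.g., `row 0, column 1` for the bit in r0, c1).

Recompute each row's even parity and compare to rp:
  r0: data parity 1, sent rp 1 → ok
  r1: data parity 1, sent rp 0 → mismatch
  r2: data parity 1, sent rp 1 → ok
Recompute each column's even parity and compare to cp:
  c0: data parity 1, sent cp 1 → ok
  c1: data parity 1, sent cp 0 → mismatch
  c2: data parity 1, sent cp 1 → ok
Exactly one row (r1) and one column (c1) fail → the flipped bit is at their intersection.

row 1, column 1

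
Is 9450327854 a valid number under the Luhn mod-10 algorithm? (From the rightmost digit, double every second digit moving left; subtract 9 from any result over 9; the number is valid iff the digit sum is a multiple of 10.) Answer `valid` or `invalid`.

From the right, keep odd positions and double even positions (subtract 9 from any doubled value over 9):
  doubled (positions 2,4,...): 1 5 6 1 9 → sum 22
  kept (positions 1,3,...): 4 8 2 0 4 → sum 18
Total = 40.
40 mod 10 = 0, so the number is valid.

valid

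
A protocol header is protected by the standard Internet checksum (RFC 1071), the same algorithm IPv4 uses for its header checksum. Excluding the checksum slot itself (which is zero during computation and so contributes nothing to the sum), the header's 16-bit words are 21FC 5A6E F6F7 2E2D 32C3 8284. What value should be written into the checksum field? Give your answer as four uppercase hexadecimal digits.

One's-complement addition (fold any carry out of bit 15 back into bit 0):
  0x21FC + 0x5A6E = 0x07C6A
  0x7C6A + 0xF6F7 = 0x17361 → wrap carry → 0x7362
  0x7362 + 0x2E2D = 0x0A18F
  0xA18F + 0x32C3 = 0x0D452
  0xD452 + 0x8284 = 0x156D6 → wrap carry → 0x56D7
One's-complement sum = 0x56D7.
Checksum = ~0x56D7 & 0xFFFF = 0xA928.

A928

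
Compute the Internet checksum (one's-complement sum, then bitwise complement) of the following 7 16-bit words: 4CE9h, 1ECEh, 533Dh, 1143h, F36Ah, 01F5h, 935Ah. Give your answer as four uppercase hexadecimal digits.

A70D

One's-complement addition (fold any carry out of bit 15 back into bit 0):
  0x4CE9 + 0x1ECE = 0x06BB7
  0x6BB7 + 0x533D = 0x0BEF4
  0xBEF4 + 0x1143 = 0x0D037
  0xD037 + 0xF36A = 0x1C3A1 → wrap carry → 0xC3A2
  0xC3A2 + 0x01F5 = 0x0C597
  0xC597 + 0x935A = 0x158F1 → wrap carry → 0x58F2
One's-complement sum = 0x58F2.
Checksum = ~0x58F2 & 0xFFFF = 0xA70D.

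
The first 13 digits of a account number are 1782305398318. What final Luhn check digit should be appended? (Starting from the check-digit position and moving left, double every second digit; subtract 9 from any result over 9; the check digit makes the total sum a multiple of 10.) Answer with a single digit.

Partial digits right→left: 8 1 3 8 9 3 5 0 3 2 8 7 1
Double every second digit counting from the check-digit position (so the 1st, 3rd, 5th, ... of the partial from the right).
  doubled (with −9 where >9): 7 6 9 1 6 7 2 → sum 38
  kept as-is: 1 8 3 0 2 7 → sum 21
Total = 38 + 21 = 59.
Check digit = (10 − (59 mod 10)) mod 10 = 1.

1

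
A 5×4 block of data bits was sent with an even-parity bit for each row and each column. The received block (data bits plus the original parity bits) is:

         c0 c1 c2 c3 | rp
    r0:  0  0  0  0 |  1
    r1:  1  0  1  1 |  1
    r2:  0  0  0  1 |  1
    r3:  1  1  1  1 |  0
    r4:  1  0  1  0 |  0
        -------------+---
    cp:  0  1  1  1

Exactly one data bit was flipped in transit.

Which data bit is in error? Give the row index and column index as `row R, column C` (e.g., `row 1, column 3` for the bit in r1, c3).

row 0, column 0

Recompute each row's even parity and compare to rp:
  r0: data parity 0, sent rp 1 → mismatch
  r1: data parity 1, sent rp 1 → ok
  r2: data parity 1, sent rp 1 → ok
  r3: data parity 0, sent rp 0 → ok
  r4: data parity 0, sent rp 0 → ok
Recompute each column's even parity and compare to cp:
  c0: data parity 1, sent cp 0 → mismatch
  c1: data parity 1, sent cp 1 → ok
  c2: data parity 1, sent cp 1 → ok
  c3: data parity 1, sent cp 1 → ok
Exactly one row (r0) and one column (c0) fail → the flipped bit is at their intersection.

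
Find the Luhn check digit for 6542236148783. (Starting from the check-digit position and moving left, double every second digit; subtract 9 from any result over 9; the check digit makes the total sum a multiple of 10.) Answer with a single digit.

Partial digits right→left: 3 8 7 8 4 1 6 3 2 2 4 5 6
Double every second digit counting from the check-digit position (so the 1st, 3rd, 5th, ... of the partial from the right).
  doubled (with −9 where >9): 6 5 8 3 4 8 3 → sum 37
  kept as-is: 8 8 1 3 2 5 → sum 27
Total = 37 + 27 = 64.
Check digit = (10 − (64 mod 10)) mod 10 = 6.

6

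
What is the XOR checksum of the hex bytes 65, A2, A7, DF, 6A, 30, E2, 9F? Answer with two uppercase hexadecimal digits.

98

XOR the bytes together:
  start with 0x65
  0x65 ⊕ 0xA2 = 0xC7
  0xC7 ⊕ 0xA7 = 0x60
  0x60 ⊕ 0xDF = 0xBF
  0xBF ⊕ 0x6A = 0xD5
  0xD5 ⊕ 0x30 = 0xE5
  0xE5 ⊕ 0xE2 = 0x07
  0x07 ⊕ 0x9F = 0x98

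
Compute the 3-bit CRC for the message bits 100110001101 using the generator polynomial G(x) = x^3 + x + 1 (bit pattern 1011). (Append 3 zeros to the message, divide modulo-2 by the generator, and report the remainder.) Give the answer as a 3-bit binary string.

101

Append 3 zeros: 100110001101000. Divide by 1011 (XOR where the leading bit is 1):
  pos 0: 1001 XOR 1011 = 0010
  pos 2: 1010 XOR 1011 = 0001
  pos 5: 1001 XOR 1011 = 0010
  pos 7: 1010 XOR 1011 = 0001
  pos 10: 1100 XOR 1011 = 0111
  pos 11: 1110 XOR 1011 = 0101
Remainder (last 3 bits) = 101. This is the CRC / FCS.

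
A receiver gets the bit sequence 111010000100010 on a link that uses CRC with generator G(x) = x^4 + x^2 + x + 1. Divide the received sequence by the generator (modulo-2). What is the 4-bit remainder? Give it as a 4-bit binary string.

0000

Modulo-2 division of 111010000100010 by 10111:
  pos 0: 11101 XOR 10111 = 01010
  pos 1: 10100 XOR 10111 = 00011
  pos 4: 11000 XOR 10111 = 01111
  pos 5: 11111 XOR 10111 = 01000
  pos 6: 10000 XOR 10111 = 00111
  pos 8: 11100 XOR 10111 = 01011
  pos 9: 10111 XOR 10111 = 00000
Remainder = 0000 (zero — the frame passes the CRC check).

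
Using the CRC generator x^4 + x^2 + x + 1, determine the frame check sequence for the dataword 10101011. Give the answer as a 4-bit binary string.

1011

Append 4 zeros: 101010110000. Divide by 10111 (XOR where the leading bit is 1):
  pos 0: 10101 XOR 10111 = 00010
  pos 3: 10011 XOR 10111 = 00100
  pos 5: 10000 XOR 10111 = 00111
  pos 7: 11100 XOR 10111 = 01011
Remainder (last 4 bits) = 1011. This is the CRC / FCS.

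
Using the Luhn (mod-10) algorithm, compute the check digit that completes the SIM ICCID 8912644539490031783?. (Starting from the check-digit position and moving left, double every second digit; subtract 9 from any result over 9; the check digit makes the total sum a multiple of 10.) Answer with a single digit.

Partial digits right→left: 3 8 7 1 3 0 0 9 4 9 3 5 4 4 6 2 1 9 8
Double every second digit counting from the check-digit position (so the 1st, 3rd, 5th, ... of the partial from the right).
  doubled (with −9 where >9): 6 5 6 0 8 6 8 3 2 7 → sum 51
  kept as-is: 8 1 0 9 9 5 4 2 9 → sum 47
Total = 51 + 47 = 98.
Check digit = (10 − (98 mod 10)) mod 10 = 2.

2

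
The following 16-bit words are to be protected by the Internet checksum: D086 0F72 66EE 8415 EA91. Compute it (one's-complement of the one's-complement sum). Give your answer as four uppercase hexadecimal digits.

One's-complement addition (fold any carry out of bit 15 back into bit 0):
  0xD086 + 0x0F72 = 0x0DFF8
  0xDFF8 + 0x66EE = 0x146E6 → wrap carry → 0x46E7
  0x46E7 + 0x8415 = 0x0CAFC
  0xCAFC + 0xEA91 = 0x1B58D → wrap carry → 0xB58E
One's-complement sum = 0xB58E.
Checksum = ~0xB58E & 0xFFFF = 0x4A71.

4A71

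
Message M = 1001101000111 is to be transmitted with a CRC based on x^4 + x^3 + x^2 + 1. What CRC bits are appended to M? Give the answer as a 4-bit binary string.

0001

Append 4 zeros: 10011010001110000. Divide by 11101 (XOR where the leading bit is 1):
  pos 0: 10011 XOR 11101 = 01110
  pos 1: 11100 XOR 11101 = 00001
  pos 5: 11000 XOR 11101 = 00101
  pos 7: 10111 XOR 11101 = 01010
  pos 8: 10101 XOR 11101 = 01000
  pos 9: 10000 XOR 11101 = 01101
  pos 10: 11010 XOR 11101 = 00111
  pos 12: 11100 XOR 11101 = 00001
Remainder (last 4 bits) = 0001. This is the CRC / FCS.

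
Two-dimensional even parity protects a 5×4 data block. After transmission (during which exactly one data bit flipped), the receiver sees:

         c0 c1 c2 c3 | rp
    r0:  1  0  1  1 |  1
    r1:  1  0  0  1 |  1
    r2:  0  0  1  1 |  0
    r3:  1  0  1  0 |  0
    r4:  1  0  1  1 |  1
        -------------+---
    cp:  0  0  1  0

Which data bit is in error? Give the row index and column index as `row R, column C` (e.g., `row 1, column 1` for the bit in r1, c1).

Recompute each row's even parity and compare to rp:
  r0: data parity 1, sent rp 1 → ok
  r1: data parity 0, sent rp 1 → mismatch
  r2: data parity 0, sent rp 0 → ok
  r3: data parity 0, sent rp 0 → ok
  r4: data parity 1, sent rp 1 → ok
Recompute each column's even parity and compare to cp:
  c0: data parity 0, sent cp 0 → ok
  c1: data parity 0, sent cp 0 → ok
  c2: data parity 0, sent cp 1 → mismatch
  c3: data parity 0, sent cp 0 → ok
Exactly one row (r1) and one column (c2) fail → the flipped bit is at their intersection.

row 1, column 2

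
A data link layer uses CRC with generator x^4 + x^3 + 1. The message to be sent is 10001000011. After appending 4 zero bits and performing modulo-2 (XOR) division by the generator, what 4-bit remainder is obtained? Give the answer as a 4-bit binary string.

Append 4 zeros: 100010000110000. Divide by 11001 (XOR where the leading bit is 1):
  pos 0: 10001 XOR 11001 = 01000
  pos 1: 10000 XOR 11001 = 01001
  pos 2: 10010 XOR 11001 = 01011
  pos 3: 10110 XOR 11001 = 01111
  pos 4: 11110 XOR 11001 = 00111
  pos 6: 11111 XOR 11001 = 00110
  pos 8: 11000 XOR 11001 = 00001
Remainder (last 4 bits) = 0100. This is the CRC / FCS.

0100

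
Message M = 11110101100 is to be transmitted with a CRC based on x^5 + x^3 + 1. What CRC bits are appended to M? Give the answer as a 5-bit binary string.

01010

Append 5 zeros: 1111010110000000. Divide by 101001 (XOR where the leading bit is 1):
  pos 0: 111101 XOR 101001 = 010100
  pos 1: 101000 XOR 101001 = 000001
  pos 6: 111000 XOR 101001 = 010001
  pos 7: 100010 XOR 101001 = 001011
  pos 9: 101100 XOR 101001 = 000101
Remainder (last 5 bits) = 01010. This is the CRC / FCS.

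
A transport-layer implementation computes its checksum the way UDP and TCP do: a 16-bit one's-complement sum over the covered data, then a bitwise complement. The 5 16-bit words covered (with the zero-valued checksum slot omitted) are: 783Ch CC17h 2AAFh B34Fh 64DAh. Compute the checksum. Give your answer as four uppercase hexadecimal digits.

One's-complement addition (fold any carry out of bit 15 back into bit 0):
  0x783C + 0xCC17 = 0x14453 → wrap carry → 0x4454
  0x4454 + 0x2AAF = 0x06F03
  0x6F03 + 0xB34F = 0x12252 → wrap carry → 0x2253
  0x2253 + 0x64DA = 0x0872D
One's-complement sum = 0x872D.
Checksum = ~0x872D & 0xFFFF = 0x78D2.

78D2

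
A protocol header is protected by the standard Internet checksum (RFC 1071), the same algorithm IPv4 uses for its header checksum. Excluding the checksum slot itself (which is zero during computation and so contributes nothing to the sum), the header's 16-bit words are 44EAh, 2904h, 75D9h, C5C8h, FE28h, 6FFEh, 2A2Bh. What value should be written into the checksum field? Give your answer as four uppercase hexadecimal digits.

One's-complement addition (fold any carry out of bit 15 back into bit 0):
  0x44EA + 0x2904 = 0x06DEE
  0x6DEE + 0x75D9 = 0x0E3C7
  0xE3C7 + 0xC5C8 = 0x1A98F → wrap carry → 0xA990
  0xA990 + 0xFE28 = 0x1A7B8 → wrap carry → 0xA7B9
  0xA7B9 + 0x6FFE = 0x117B7 → wrap carry → 0x17B8
  0x17B8 + 0x2A2B = 0x041E3
One's-complement sum = 0x41E3.
Checksum = ~0x41E3 & 0xFFFF = 0xBE1C.

BE1C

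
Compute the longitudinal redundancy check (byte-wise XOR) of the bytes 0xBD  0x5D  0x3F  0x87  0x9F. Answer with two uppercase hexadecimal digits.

XOR the bytes together:
  start with 0xBD
  0xBD ⊕ 0x5D = 0xE0
  0xE0 ⊕ 0x3F = 0xDF
  0xDF ⊕ 0x87 = 0x58
  0x58 ⊕ 0x9F = 0xC7

C7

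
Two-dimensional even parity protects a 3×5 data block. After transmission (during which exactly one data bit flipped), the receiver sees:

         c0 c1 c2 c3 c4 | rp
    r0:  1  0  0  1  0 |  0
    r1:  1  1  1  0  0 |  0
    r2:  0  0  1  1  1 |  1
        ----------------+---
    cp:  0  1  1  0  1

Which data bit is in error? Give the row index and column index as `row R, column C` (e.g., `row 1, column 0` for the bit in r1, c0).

row 1, column 2

Recompute each row's even parity and compare to rp:
  r0: data parity 0, sent rp 0 → ok
  r1: data parity 1, sent rp 0 → mismatch
  r2: data parity 1, sent rp 1 → ok
Recompute each column's even parity and compare to cp:
  c0: data parity 0, sent cp 0 → ok
  c1: data parity 1, sent cp 1 → ok
  c2: data parity 0, sent cp 1 → mismatch
  c3: data parity 0, sent cp 0 → ok
  c4: data parity 1, sent cp 1 → ok
Exactly one row (r1) and one column (c2) fail → the flipped bit is at their intersection.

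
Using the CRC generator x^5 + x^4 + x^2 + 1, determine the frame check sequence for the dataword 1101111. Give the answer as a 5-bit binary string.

11110

Append 5 zeros: 110111100000. Divide by 110101 (XOR where the leading bit is 1):
  pos 0: 110111 XOR 110101 = 000010
  pos 4: 101000 XOR 110101 = 011101
  pos 5: 111010 XOR 110101 = 001111
Remainder (last 5 bits) = 11110. This is the CRC / FCS.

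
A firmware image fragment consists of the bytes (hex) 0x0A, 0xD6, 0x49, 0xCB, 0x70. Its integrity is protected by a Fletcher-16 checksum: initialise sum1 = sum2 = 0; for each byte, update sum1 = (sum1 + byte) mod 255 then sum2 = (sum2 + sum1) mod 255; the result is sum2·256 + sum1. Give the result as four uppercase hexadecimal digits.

Running sums (mod 255):
  after byte 0 (0x0A): sum1=10, sum2=10
  after byte 1 (0xD6): sum1=224, sum2=234
  after byte 2 (0x49): sum1=42, sum2=21
  after byte 3 (0xCB): sum1=245, sum2=11
  after byte 4 (0x70): sum1=102, sum2=113
Checksum = sum2·256 + sum1 = 113·256 + 102 = 29030 = 0x7166.

7166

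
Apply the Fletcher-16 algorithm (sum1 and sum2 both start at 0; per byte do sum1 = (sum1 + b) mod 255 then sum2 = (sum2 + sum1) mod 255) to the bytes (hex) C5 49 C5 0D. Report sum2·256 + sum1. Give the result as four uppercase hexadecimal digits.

Running sums (mod 255):
  after byte 0 (C5): sum1=197, sum2=197
  after byte 1 (49): sum1=15, sum2=212
  after byte 2 (C5): sum1=212, sum2=169
  after byte 3 (0D): sum1=225, sum2=139
Checksum = sum2·256 + sum1 = 139·256 + 225 = 35809 = 0x8BE1.

8BE1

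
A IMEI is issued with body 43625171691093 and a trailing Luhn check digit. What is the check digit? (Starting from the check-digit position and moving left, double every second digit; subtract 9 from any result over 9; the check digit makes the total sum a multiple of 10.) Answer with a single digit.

Partial digits right→left: 3 9 0 1 9 6 1 7 1 5 2 6 3 4
Double every second digit counting from the check-digit position (so the 1st, 3rd, 5th, ... of the partial from the right).
  doubled (with −9 where >9): 6 0 9 2 2 4 6 → sum 29
  kept as-is: 9 1 6 7 5 6 4 → sum 38
Total = 29 + 38 = 67.
Check digit = (10 − (67 mod 10)) mod 10 = 3.

3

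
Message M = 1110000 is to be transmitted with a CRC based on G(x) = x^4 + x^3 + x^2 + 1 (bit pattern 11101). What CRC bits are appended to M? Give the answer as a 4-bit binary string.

Append 4 zeros: 11100000000. Divide by 11101 (XOR where the leading bit is 1):
  pos 0: 11100 XOR 11101 = 00001
  pos 4: 10000 XOR 11101 = 01101
  pos 5: 11010 XOR 11101 = 00111
Remainder (last 4 bits) = 1110. This is the CRC / FCS.

1110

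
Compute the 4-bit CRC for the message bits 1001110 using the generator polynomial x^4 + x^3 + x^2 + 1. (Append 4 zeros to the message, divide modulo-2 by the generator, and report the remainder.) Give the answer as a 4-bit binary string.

0000

Append 4 zeros: 10011100000. Divide by 11101 (XOR where the leading bit is 1):
  pos 0: 10011 XOR 11101 = 01110
  pos 1: 11101 XOR 11101 = 00000
Remainder (last 4 bits) = 0000. This is the CRC / FCS.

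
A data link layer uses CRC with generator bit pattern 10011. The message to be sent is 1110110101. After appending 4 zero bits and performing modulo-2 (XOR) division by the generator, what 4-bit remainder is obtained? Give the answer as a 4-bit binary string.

1100

Append 4 zeros: 11101101010000. Divide by 10011 (XOR where the leading bit is 1):
  pos 0: 11101 XOR 10011 = 01110
  pos 1: 11101 XOR 10011 = 01110
  pos 2: 11100 XOR 10011 = 01111
  pos 3: 11111 XOR 10011 = 01100
  pos 4: 11000 XOR 10011 = 01011
  pos 5: 10111 XOR 10011 = 00100
  pos 7: 10000 XOR 10011 = 00011
Remainder (last 4 bits) = 1100. This is the CRC / FCS.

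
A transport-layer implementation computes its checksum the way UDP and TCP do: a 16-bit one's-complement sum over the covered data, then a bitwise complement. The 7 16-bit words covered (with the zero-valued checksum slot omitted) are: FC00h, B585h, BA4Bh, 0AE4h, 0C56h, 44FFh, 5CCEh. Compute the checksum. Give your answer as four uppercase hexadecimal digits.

One's-complement addition (fold any carry out of bit 15 back into bit 0):
  0xFC00 + 0xB585 = 0x1B185 → wrap carry → 0xB186
  0xB186 + 0xBA4B = 0x16BD1 → wrap carry → 0x6BD2
  0x6BD2 + 0x0AE4 = 0x076B6
  0x76B6 + 0x0C56 = 0x0830C
  0x830C + 0x44FF = 0x0C80B
  0xC80B + 0x5CCE = 0x124D9 → wrap carry → 0x24DA
One's-complement sum = 0x24DA.
Checksum = ~0x24DA & 0xFFFF = 0xDB25.

DB25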